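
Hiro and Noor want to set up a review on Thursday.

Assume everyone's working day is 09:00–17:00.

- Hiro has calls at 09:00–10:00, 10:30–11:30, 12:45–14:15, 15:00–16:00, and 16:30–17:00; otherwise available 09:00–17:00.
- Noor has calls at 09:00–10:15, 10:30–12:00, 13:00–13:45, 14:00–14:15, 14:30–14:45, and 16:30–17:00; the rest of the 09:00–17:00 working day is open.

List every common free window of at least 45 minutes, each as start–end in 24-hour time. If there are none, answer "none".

12:00–12:45

Hiro free within 09:00–17:00: 10:00–10:30, 11:30–12:45, 14:15–15:00, 16:00–16:30.
Noor free within 09:00–17:00: 10:15–10:30, 12:00–13:00, 13:45–14:00, 14:15–14:30, 14:45–16:30.
Hiro ∩ Noor: 10:15–10:30, 12:00–12:45, 14:15–14:30, 14:45–15:00, 16:00–16:30.
Windows ≥ 45 min: 12:00–12:45.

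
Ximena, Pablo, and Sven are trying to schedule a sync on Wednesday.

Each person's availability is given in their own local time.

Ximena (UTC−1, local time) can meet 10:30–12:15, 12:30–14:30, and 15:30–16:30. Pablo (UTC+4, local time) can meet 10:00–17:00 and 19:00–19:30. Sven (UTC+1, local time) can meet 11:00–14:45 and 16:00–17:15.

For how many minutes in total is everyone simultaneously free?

120 minutes

Ximena → UTC: 11:30–13:15, 13:30–15:30, 16:30–17:30.
Pablo → UTC: 06:00–13:00, 15:00–15:30.
Sven → UTC: 10:00–13:45, 15:00–16:15.
Ximena ∩ Pablo: 11:30–13:00, 15:00–15:30.
Ximena ∩ Pablo ∩ Sven: 11:30–13:00, 15:00–15:30.
Total common minutes: 90 + 30 = 120.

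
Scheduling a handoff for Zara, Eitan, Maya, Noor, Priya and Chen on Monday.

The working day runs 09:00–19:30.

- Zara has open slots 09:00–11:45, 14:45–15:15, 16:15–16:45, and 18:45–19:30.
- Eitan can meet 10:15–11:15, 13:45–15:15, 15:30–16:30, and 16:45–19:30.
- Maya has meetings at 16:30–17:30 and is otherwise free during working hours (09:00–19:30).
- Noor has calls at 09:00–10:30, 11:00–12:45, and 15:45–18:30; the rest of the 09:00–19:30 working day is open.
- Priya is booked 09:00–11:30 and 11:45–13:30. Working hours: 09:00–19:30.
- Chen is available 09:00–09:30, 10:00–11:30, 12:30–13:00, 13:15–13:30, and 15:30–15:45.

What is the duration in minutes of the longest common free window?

Maya free within 09:00–19:30: 09:00–16:30, 17:30–19:30.
Noor free within 09:00–19:30: 10:30–11:00, 12:45–15:45, 18:30–19:30.
Priya free within 09:00–19:30: 11:30–11:45, 13:30–19:30.
Zara ∩ Eitan: 10:15–11:15, 14:45–15:15, 16:15–16:30, 18:45–19:30.
Zara ∩ Eitan ∩ Maya: 10:15–11:15, 14:45–15:15, 16:15–16:30, 18:45–19:30.
Zara ∩ Eitan ∩ Maya ∩ Noor: 10:30–11:00, 14:45–15:15, 18:45–19:30.
Zara ∩ Eitan ∩ Maya ∩ Noor ∩ Priya: 14:45–15:15, 18:45–19:30.
Zara ∩ Eitan ∩ Maya ∩ Noor ∩ Priya ∩ Chen: (none).
No common window.

0 minutes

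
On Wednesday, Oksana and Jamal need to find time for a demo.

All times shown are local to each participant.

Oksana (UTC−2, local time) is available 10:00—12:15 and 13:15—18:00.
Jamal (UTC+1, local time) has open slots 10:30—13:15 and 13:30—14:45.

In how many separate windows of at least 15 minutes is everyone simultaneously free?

2

Oksana → UTC: 12:00–14:15, 15:15–20:00.
Jamal → UTC: 09:30–12:15, 12:30–13:45.
Oksana ∩ Jamal: 12:00–12:15, 12:30–13:45.
Windows ≥ 15 min: 12:00–12:15, 12:30–13:45.
That's 2 windows.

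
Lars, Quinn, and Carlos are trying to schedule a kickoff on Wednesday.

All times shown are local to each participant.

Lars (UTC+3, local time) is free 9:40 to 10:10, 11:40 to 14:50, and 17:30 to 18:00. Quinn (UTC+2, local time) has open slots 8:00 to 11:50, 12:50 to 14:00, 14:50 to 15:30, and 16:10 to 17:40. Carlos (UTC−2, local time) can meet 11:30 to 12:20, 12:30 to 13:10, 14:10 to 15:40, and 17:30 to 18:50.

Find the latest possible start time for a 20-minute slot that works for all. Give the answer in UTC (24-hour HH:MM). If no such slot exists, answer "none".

14:40

Lars → UTC: 06:40–07:10, 08:40–11:50, 14:30–15:00.
Quinn → UTC: 06:00–09:50, 10:50–12:00, 12:50–13:30, 14:10–15:40.
Carlos → UTC: 13:30–14:20, 14:30–15:10, 16:10–17:40, 19:30–20:50.
Lars ∩ Quinn: 06:40–07:10, 08:40–09:50, 10:50–11:50, 14:30–15:00.
Lars ∩ Quinn ∩ Carlos: 14:30–15:00.
Windows ≥ 20 min: 14:30–15:00.
Latest start in the last window 14:30–15:00 is 15:00 − 20 min = 14:40.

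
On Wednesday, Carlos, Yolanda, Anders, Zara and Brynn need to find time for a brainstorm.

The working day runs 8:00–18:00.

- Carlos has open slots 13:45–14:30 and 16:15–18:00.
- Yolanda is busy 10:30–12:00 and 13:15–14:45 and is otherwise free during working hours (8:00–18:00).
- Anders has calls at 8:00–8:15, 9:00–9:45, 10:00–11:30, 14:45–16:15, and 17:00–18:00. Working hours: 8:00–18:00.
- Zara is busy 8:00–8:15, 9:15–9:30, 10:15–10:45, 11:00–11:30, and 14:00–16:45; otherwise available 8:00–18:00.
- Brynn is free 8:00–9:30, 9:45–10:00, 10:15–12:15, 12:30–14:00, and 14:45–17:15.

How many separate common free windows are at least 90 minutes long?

0

Yolanda free within 08:00–18:00: 08:00–10:30, 12:00–13:15, 14:45–18:00.
Anders free within 08:00–18:00: 08:15–09:00, 09:45–10:00, 11:30–14:45, 16:15–17:00.
Zara free within 08:00–18:00: 08:15–09:15, 09:30–10:15, 10:45–11:00, 11:30–14:00, 16:45–18:00.
Carlos ∩ Yolanda: 16:15–18:00.
Carlos ∩ Yolanda ∩ Anders: 16:15–17:00.
Carlos ∩ Yolanda ∩ Anders ∩ Zara: 16:45–17:00.
Carlos ∩ Yolanda ∩ Anders ∩ Zara ∩ Brynn: 16:45–17:00.
Windows ≥ 90 min: (none).
That's 0 windows.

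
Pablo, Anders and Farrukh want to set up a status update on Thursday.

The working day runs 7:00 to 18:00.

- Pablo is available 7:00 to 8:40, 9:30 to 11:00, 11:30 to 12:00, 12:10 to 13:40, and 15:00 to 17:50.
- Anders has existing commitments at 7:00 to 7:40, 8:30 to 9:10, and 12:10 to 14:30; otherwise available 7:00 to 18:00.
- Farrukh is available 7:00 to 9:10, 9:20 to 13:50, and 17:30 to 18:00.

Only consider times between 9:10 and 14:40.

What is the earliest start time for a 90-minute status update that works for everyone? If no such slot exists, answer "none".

Anders free within 07:00–18:00: 07:40–08:30, 09:10–12:10, 14:30–18:00.
Pablo ∩ Anders: 07:40–08:30, 09:30–11:00, 11:30–12:00, 15:00–17:50.
Pablo ∩ Anders ∩ Farrukh: 07:40–08:30, 09:30–11:00, 11:30–12:00, 17:30–17:50.
Restricted to 09:10–14:40: 09:30–11:00, 11:30–12:00.
Windows ≥ 90 min: 09:30–11:00.
Earliest such window starts at 09:30.

09:30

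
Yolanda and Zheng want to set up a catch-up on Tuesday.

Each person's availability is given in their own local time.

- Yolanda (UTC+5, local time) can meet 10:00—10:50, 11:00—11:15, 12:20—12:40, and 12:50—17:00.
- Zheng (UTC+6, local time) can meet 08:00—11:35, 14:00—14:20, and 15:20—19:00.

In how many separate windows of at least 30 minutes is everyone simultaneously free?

2

Yolanda → UTC: 05:00–05:50, 06:00–06:15, 07:20–07:40, 07:50–12:00.
Zheng → UTC: 02:00–05:35, 08:00–08:20, 09:20–13:00.
Yolanda ∩ Zheng: 05:00–05:35, 08:00–08:20, 09:20–12:00.
Windows ≥ 30 min: 05:00–05:35, 09:20–12:00.
That's 2 windows.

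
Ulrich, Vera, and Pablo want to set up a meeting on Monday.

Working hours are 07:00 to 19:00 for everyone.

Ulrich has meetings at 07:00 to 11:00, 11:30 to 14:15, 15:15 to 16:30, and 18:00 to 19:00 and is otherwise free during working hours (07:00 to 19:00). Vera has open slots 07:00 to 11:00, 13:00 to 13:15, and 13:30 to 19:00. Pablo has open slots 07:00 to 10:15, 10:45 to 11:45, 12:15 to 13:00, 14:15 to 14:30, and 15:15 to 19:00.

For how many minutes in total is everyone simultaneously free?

105 minutes

Ulrich free within 07:00–19:00: 11:00–11:30, 14:15–15:15, 16:30–18:00.
Ulrich ∩ Vera: 14:15–15:15, 16:30–18:00.
Ulrich ∩ Vera ∩ Pablo: 14:15–14:30, 16:30–18:00.
Total common minutes: 15 + 90 = 105.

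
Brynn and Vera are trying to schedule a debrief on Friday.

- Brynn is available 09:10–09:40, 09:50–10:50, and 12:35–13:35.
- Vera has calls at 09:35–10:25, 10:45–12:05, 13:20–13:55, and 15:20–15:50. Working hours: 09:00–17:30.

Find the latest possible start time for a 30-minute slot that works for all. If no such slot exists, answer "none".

Vera free within 09:00–17:30: 09:00–09:35, 10:25–10:45, 12:05–13:20, 13:55–15:20, 15:50–17:30.
Brynn ∩ Vera: 09:10–09:35, 10:25–10:45, 12:35–13:20.
Windows ≥ 30 min: 12:35–13:20.
Latest start in the last window 12:35–13:20 is 13:20 − 30 min = 12:50.

12:50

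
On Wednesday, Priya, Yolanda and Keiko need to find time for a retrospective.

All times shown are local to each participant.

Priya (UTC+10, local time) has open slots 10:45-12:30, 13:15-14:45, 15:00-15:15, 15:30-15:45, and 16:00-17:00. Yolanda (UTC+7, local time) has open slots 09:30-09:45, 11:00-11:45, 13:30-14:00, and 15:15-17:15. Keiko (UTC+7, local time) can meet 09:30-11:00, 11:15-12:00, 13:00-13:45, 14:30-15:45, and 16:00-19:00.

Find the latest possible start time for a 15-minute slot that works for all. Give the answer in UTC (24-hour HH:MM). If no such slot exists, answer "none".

06:30

Priya → UTC: 00:45–02:30, 03:15–04:45, 05:00–05:15, 05:30–05:45, 06:00–07:00.
Yolanda → UTC: 02:30–02:45, 04:00–04:45, 06:30–07:00, 08:15–10:15.
Keiko → UTC: 02:30–04:00, 04:15–05:00, 06:00–06:45, 07:30–08:45, 09:00–12:00.
Priya ∩ Yolanda: 04:00–04:45, 06:30–07:00.
Priya ∩ Yolanda ∩ Keiko: 04:15–04:45, 06:30–06:45.
Windows ≥ 15 min: 04:15–04:45, 06:30–06:45.
Latest start in the last window 06:30–06:45 is 06:45 − 15 min = 06:30.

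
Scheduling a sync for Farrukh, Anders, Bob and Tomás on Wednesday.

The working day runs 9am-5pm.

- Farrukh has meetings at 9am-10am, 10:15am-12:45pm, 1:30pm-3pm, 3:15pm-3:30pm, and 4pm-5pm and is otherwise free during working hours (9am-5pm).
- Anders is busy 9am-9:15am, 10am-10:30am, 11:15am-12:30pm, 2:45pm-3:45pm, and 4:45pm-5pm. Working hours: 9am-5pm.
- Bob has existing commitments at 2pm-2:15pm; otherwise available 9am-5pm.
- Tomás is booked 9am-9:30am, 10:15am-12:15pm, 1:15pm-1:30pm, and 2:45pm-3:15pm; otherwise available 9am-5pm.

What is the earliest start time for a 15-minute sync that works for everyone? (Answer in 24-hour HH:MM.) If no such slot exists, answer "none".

Farrukh free within 09:00–17:00: 10:00–10:15, 12:45–13:30, 15:00–15:15, 15:30–16:00.
Anders free within 09:00–17:00: 09:15–10:00, 10:30–11:15, 12:30–14:45, 15:45–16:45.
Bob free within 09:00–17:00: 09:00–14:00, 14:15–17:00.
Tomás free within 09:00–17:00: 09:30–10:15, 12:15–13:15, 13:30–14:45, 15:15–17:00.
Farrukh ∩ Anders: 12:45–13:30, 15:45–16:00.
Farrukh ∩ Anders ∩ Bob: 12:45–13:30, 15:45–16:00.
Farrukh ∩ Anders ∩ Bob ∩ Tomás: 12:45–13:15, 15:45–16:00.
Windows ≥ 15 min: 12:45–13:15, 15:45–16:00.
Earliest such window starts at 12:45.

12:45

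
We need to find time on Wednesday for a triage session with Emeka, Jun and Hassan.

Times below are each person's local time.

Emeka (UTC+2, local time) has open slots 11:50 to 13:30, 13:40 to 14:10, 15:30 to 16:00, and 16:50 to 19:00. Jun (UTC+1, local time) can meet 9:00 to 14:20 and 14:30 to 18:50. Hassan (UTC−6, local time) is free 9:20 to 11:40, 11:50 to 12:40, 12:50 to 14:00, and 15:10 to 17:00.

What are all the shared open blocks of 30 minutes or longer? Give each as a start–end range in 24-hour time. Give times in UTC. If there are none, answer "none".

15:20–17:00

Emeka → UTC: 09:50–11:30, 11:40–12:10, 13:30–14:00, 14:50–17:00.
Jun → UTC: 08:00–13:20, 13:30–17:50.
Hassan → UTC: 15:20–17:40, 17:50–18:40, 18:50–20:00, 21:10–23:00.
Emeka ∩ Jun: 09:50–11:30, 11:40–12:10, 13:30–14:00, 14:50–17:00.
Emeka ∩ Jun ∩ Hassan: 15:20–17:00.
Windows ≥ 30 min: 15:20–17:00.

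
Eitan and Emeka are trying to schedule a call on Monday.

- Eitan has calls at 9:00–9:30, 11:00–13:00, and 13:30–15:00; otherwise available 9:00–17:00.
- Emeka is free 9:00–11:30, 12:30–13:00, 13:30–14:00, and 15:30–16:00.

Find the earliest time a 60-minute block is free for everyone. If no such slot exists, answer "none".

Eitan free within 09:00–17:00: 09:30–11:00, 13:00–13:30, 15:00–17:00.
Eitan ∩ Emeka: 09:30–11:00, 15:30–16:00.
Windows ≥ 60 min: 09:30–11:00.
Earliest such window starts at 09:30.

09:30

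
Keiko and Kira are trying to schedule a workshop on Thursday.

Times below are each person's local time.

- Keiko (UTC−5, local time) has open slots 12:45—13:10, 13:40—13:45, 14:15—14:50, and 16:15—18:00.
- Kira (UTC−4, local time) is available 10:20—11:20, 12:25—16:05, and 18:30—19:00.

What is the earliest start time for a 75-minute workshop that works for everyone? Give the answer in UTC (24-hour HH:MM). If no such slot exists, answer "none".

Keiko → UTC: 17:45–18:10, 18:40–18:45, 19:15–19:50, 21:15–23:00.
Kira → UTC: 14:20–15:20, 16:25–20:05, 22:30–23:00.
Keiko ∩ Kira: 17:45–18:10, 18:40–18:45, 19:15–19:50, 22:30–23:00.
Windows ≥ 75 min: (none).

none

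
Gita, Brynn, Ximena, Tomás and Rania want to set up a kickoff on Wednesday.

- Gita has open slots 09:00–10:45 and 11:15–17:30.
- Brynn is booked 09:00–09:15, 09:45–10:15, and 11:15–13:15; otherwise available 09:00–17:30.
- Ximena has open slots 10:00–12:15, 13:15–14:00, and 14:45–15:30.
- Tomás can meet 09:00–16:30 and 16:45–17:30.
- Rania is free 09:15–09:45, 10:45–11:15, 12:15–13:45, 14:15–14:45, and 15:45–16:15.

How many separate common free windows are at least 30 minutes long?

Brynn free within 09:00–17:30: 09:15–09:45, 10:15–11:15, 13:15–17:30.
Gita ∩ Brynn: 09:15–09:45, 10:15–10:45, 13:15–17:30.
Gita ∩ Brynn ∩ Ximena: 10:15–10:45, 13:15–14:00, 14:45–15:30.
Gita ∩ Brynn ∩ Ximena ∩ Tomás: 10:15–10:45, 13:15–14:00, 14:45–15:30.
Gita ∩ Brynn ∩ Ximena ∩ Tomás ∩ Rania: 13:15–13:45.
Windows ≥ 30 min: 13:15–13:45.
That's 1 window.

1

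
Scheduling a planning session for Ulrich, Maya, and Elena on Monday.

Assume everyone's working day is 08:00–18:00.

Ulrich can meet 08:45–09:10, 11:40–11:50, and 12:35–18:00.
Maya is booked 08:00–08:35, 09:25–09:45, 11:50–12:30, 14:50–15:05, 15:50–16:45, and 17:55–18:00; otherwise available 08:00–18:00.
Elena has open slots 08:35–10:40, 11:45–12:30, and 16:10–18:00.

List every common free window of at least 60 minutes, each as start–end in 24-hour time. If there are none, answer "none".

16:45–17:55

Maya free within 08:00–18:00: 08:35–09:25, 09:45–11:50, 12:30–14:50, 15:05–15:50, 16:45–17:55.
Ulrich ∩ Maya: 08:45–09:10, 11:40–11:50, 12:35–14:50, 15:05–15:50, 16:45–17:55.
Ulrich ∩ Maya ∩ Elena: 08:45–09:10, 11:45–11:50, 16:45–17:55.
Windows ≥ 60 min: 16:45–17:55.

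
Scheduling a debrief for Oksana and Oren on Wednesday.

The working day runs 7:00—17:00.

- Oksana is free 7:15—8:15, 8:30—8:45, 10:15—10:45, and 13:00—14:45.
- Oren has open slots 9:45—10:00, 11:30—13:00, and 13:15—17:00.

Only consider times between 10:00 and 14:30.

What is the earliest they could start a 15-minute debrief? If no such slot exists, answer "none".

Oksana ∩ Oren: 13:15–14:45.
Restricted to 10:00–14:30: 13:15–14:30.
Windows ≥ 15 min: 13:15–14:30.
Earliest such window starts at 13:15.

13:15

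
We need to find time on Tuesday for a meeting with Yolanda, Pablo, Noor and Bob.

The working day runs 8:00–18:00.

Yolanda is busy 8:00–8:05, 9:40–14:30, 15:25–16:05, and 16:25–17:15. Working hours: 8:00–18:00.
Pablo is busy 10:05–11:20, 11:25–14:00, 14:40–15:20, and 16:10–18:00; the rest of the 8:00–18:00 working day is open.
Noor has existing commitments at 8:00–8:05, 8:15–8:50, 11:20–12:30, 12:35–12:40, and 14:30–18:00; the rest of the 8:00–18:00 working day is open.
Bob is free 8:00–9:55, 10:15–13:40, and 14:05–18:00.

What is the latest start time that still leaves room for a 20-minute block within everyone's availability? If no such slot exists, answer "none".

Yolanda free within 08:00–18:00: 08:05–09:40, 14:30–15:25, 16:05–16:25, 17:15–18:00.
Pablo free within 08:00–18:00: 08:00–10:05, 11:20–11:25, 14:00–14:40, 15:20–16:10.
Noor free within 08:00–18:00: 08:05–08:15, 08:50–11:20, 12:30–12:35, 12:40–14:30.
Yolanda ∩ Pablo: 08:05–09:40, 14:30–14:40, 15:20–15:25, 16:05–16:10.
Yolanda ∩ Pablo ∩ Noor: 08:05–08:15, 08:50–09:40.
Yolanda ∩ Pablo ∩ Noor ∩ Bob: 08:05–08:15, 08:50–09:40.
Windows ≥ 20 min: 08:50–09:40.
Latest start in the last window 08:50–09:40 is 09:40 − 20 min = 09:20.

09:20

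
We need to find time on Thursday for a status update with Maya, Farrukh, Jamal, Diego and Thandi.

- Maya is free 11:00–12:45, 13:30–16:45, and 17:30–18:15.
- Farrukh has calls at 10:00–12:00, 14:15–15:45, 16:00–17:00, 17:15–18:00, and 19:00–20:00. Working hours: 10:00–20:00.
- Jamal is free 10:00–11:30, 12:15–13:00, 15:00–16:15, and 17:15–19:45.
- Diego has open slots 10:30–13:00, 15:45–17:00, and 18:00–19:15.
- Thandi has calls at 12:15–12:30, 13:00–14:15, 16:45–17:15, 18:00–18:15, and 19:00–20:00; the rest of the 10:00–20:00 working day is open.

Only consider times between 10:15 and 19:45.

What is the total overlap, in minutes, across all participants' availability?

30 minutes

Farrukh free within 10:00–20:00: 12:00–14:15, 15:45–16:00, 17:00–17:15, 18:00–19:00.
Thandi free within 10:00–20:00: 10:00–12:15, 12:30–13:00, 14:15–16:45, 17:15–18:00, 18:15–19:00.
Maya ∩ Farrukh: 12:00–12:45, 13:30–14:15, 15:45–16:00, 18:00–18:15.
Maya ∩ Farrukh ∩ Jamal: 12:15–12:45, 15:45–16:00, 18:00–18:15.
Maya ∩ Farrukh ∩ Jamal ∩ Diego: 12:15–12:45, 15:45–16:00, 18:00–18:15.
Maya ∩ Farrukh ∩ Jamal ∩ Diego ∩ Thandi: 12:30–12:45, 15:45–16:00.
Restricted to 10:15–19:45: 12:30–12:45, 15:45–16:00.
Total common minutes: 15 + 15 = 30.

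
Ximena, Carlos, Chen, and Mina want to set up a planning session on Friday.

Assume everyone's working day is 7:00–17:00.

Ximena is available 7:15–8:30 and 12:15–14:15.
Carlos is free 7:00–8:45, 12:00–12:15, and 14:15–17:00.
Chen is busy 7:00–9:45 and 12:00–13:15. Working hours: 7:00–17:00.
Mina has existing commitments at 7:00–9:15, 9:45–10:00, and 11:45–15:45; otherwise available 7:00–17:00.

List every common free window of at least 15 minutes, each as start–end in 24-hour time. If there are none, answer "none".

none

Chen free within 07:00–17:00: 09:45–12:00, 13:15–17:00.
Mina free within 07:00–17:00: 09:15–09:45, 10:00–11:45, 15:45–17:00.
Ximena ∩ Carlos: 07:15–08:30.
Ximena ∩ Carlos ∩ Chen: (none).
Ximena ∩ Carlos ∩ Chen ∩ Mina: (none).
Windows ≥ 15 min: (none).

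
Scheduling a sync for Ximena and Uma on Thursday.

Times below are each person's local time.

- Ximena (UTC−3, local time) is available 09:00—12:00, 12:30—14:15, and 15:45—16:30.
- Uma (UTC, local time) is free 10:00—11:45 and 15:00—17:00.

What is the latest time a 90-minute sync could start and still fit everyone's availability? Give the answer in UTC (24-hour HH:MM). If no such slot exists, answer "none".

Ximena → UTC: 12:00–15:00, 15:30–17:15, 18:45–19:30.
Uma → UTC: 10:00–11:45, 15:00–17:00.
Ximena ∩ Uma: 15:30–17:00.
Windows ≥ 90 min: 15:30–17:00.
Latest start in the last window 15:30–17:00 is 17:00 − 90 min = 15:30.

15:30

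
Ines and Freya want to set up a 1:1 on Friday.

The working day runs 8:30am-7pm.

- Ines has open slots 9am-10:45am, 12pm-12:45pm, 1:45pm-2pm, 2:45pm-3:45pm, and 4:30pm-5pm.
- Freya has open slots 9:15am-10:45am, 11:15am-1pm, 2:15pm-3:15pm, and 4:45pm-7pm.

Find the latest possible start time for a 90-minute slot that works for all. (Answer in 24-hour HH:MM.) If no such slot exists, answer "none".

Ines ∩ Freya: 09:15–10:45, 12:00–12:45, 14:45–15:15, 16:45–17:00.
Windows ≥ 90 min: 09:15–10:45.
Latest start in the last window 09:15–10:45 is 10:45 − 90 min = 09:15.

09:15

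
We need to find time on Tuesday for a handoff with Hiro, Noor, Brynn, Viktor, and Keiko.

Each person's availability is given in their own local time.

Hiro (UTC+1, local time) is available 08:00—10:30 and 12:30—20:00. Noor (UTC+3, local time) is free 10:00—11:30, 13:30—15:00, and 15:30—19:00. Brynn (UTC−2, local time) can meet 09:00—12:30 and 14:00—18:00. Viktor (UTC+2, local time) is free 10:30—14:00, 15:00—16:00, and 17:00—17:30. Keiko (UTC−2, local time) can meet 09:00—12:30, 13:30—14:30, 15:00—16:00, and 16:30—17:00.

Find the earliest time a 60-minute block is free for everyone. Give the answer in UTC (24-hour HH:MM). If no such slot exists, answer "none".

Hiro → UTC: 07:00–09:30, 11:30–19:00.
Noor → UTC: 07:00–08:30, 10:30–12:00, 12:30–16:00.
Brynn → UTC: 11:00–14:30, 16:00–20:00.
Viktor → UTC: 08:30–12:00, 13:00–14:00, 15:00–15:30.
Keiko → UTC: 11:00–14:30, 15:30–16:30, 17:00–18:00, 18:30–19:00.
Hiro ∩ Noor: 07:00–08:30, 11:30–12:00, 12:30–16:00.
Hiro ∩ Noor ∩ Brynn: 11:30–12:00, 12:30–14:30.
Hiro ∩ Noor ∩ Brynn ∩ Viktor: 11:30–12:00, 13:00–14:00.
Hiro ∩ Noor ∩ Brynn ∩ Viktor ∩ Keiko: 11:30–12:00, 13:00–14:00.
Windows ≥ 60 min: 13:00–14:00.
Earliest such window starts at 13:00.

13:00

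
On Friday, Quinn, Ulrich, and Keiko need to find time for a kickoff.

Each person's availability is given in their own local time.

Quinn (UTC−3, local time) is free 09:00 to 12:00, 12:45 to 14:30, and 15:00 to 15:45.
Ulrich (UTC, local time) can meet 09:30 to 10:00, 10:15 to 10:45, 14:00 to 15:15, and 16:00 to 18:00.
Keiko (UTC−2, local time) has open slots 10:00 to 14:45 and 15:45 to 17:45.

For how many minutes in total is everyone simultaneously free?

Quinn → UTC: 12:00–15:00, 15:45–17:30, 18:00–18:45.
Ulrich → UTC: 09:30–10:00, 10:15–10:45, 14:00–15:15, 16:00–18:00.
Keiko → UTC: 12:00–16:45, 17:45–19:45.
Quinn ∩ Ulrich: 14:00–15:00, 16:00–17:30.
Quinn ∩ Ulrich ∩ Keiko: 14:00–15:00, 16:00–16:45.
Total common minutes: 60 + 45 = 105.

105 minutes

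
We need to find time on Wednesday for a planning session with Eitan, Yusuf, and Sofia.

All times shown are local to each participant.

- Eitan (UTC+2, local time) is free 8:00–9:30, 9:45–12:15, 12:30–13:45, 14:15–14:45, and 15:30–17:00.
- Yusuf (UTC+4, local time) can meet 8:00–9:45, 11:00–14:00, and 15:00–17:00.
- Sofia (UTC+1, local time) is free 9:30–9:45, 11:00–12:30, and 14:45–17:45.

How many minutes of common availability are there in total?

Eitan → UTC: 06:00–07:30, 07:45–10:15, 10:30–11:45, 12:15–12:45, 13:30–15:00.
Yusuf → UTC: 04:00–05:45, 07:00–10:00, 11:00–13:00.
Sofia → UTC: 08:30–08:45, 10:00–11:30, 13:45–16:45.
Eitan ∩ Yusuf: 07:00–07:30, 07:45–10:00, 11:00–11:45, 12:15–12:45.
Eitan ∩ Yusuf ∩ Sofia: 08:30–08:45, 11:00–11:30.
Total common minutes: 15 + 30 = 45.

45 minutes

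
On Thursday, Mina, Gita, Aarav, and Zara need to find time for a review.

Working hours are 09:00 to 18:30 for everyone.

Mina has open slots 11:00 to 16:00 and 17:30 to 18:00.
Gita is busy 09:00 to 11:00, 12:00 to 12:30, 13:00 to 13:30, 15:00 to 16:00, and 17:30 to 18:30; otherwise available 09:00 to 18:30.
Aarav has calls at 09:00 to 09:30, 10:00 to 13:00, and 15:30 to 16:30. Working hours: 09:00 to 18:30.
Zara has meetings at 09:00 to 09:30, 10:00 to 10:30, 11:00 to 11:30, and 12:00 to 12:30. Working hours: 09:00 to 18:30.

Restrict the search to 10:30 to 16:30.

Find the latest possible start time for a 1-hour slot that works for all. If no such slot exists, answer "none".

14:00

Gita free within 09:00–18:30: 11:00–12:00, 12:30–13:00, 13:30–15:00, 16:00–17:30.
Aarav free within 09:00–18:30: 09:30–10:00, 13:00–15:30, 16:30–18:30.
Zara free within 09:00–18:30: 09:30–10:00, 10:30–11:00, 11:30–12:00, 12:30–18:30.
Mina ∩ Gita: 11:00–12:00, 12:30–13:00, 13:30–15:00.
Mina ∩ Gita ∩ Aarav: 13:30–15:00.
Mina ∩ Gita ∩ Aarav ∩ Zara: 13:30–15:00.
Restricted to 10:30–16:30: 13:30–15:00.
Windows ≥ 60 min: 13:30–15:00.
Latest start in the last window 13:30–15:00 is 15:00 − 60 min = 14:00.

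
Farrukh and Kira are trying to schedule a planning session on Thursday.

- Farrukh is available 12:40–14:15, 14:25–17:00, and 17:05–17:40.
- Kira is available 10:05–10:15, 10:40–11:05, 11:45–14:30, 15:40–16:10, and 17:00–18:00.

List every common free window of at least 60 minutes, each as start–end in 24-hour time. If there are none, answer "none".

Farrukh ∩ Kira: 12:40–14:15, 14:25–14:30, 15:40–16:10, 17:05–17:40.
Windows ≥ 60 min: 12:40–14:15.

12:40–14:15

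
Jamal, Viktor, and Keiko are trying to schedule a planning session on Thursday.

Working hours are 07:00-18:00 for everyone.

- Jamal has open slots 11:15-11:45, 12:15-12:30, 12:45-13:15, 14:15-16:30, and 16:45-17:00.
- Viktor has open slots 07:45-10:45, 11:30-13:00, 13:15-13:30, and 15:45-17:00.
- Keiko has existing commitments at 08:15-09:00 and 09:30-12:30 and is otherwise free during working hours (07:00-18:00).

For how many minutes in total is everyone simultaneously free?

75 minutes

Keiko free within 07:00–18:00: 07:00–08:15, 09:00–09:30, 12:30–18:00.
Jamal ∩ Viktor: 11:30–11:45, 12:15–12:30, 12:45–13:00, 15:45–16:30, 16:45–17:00.
Jamal ∩ Viktor ∩ Keiko: 12:45–13:00, 15:45–16:30, 16:45–17:00.
Total common minutes: 15 + 45 + 15 = 75.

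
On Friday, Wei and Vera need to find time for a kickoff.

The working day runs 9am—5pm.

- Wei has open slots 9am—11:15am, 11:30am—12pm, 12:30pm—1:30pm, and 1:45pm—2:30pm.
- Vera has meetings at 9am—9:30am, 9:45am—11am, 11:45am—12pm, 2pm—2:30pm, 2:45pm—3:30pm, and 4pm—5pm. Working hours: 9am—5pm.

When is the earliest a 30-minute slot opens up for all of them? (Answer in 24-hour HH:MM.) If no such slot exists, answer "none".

Vera free within 09:00–17:00: 09:30–09:45, 11:00–11:45, 12:00–14:00, 14:30–14:45, 15:30–16:00.
Wei ∩ Vera: 09:30–09:45, 11:00–11:15, 11:30–11:45, 12:30–13:30, 13:45–14:00.
Windows ≥ 30 min: 12:30–13:30.
Earliest such window starts at 12:30.

12:30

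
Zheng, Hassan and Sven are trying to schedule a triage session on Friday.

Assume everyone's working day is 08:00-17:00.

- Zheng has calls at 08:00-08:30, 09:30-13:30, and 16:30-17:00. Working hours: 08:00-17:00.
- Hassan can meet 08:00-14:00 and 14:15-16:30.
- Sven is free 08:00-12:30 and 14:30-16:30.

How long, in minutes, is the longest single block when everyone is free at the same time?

120 minutes

Zheng free within 08:00–17:00: 08:30–09:30, 13:30–16:30.
Zheng ∩ Hassan: 08:30–09:30, 13:30–14:00, 14:15–16:30.
Zheng ∩ Hassan ∩ Sven: 08:30–09:30, 14:30–16:30.
Common window lengths: 60, 120 min; longest is 120.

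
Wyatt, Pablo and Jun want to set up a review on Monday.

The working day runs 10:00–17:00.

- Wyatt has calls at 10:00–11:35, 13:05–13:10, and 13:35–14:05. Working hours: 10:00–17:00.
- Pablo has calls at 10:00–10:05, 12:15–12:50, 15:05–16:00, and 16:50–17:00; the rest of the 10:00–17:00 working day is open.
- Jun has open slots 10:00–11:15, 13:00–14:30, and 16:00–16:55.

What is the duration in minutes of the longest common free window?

50 minutes

Wyatt free within 10:00–17:00: 11:35–13:05, 13:10–13:35, 14:05–17:00.
Pablo free within 10:00–17:00: 10:05–12:15, 12:50–15:05, 16:00–16:50.
Wyatt ∩ Pablo: 11:35–12:15, 12:50–13:05, 13:10–13:35, 14:05–15:05, 16:00–16:50.
Wyatt ∩ Pablo ∩ Jun: 13:00–13:05, 13:10–13:35, 14:05–14:30, 16:00–16:50.
Common window lengths: 5, 25, 25, 50 min; longest is 50.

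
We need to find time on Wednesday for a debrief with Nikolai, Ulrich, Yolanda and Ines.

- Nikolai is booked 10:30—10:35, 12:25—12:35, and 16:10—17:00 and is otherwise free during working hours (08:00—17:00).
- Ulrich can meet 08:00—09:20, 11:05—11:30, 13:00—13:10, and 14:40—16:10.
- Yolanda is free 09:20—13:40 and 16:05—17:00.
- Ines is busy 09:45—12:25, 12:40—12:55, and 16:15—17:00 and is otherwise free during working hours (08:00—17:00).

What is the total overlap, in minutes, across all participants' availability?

15 minutes

Nikolai free within 08:00–17:00: 08:00–10:30, 10:35–12:25, 12:35–16:10.
Ines free within 08:00–17:00: 08:00–09:45, 12:25–12:40, 12:55–16:15.
Nikolai ∩ Ulrich: 08:00–09:20, 11:05–11:30, 13:00–13:10, 14:40–16:10.
Nikolai ∩ Ulrich ∩ Yolanda: 11:05–11:30, 13:00–13:10, 16:05–16:10.
Nikolai ∩ Ulrich ∩ Yolanda ∩ Ines: 13:00–13:10, 16:05–16:10.
Total common minutes: 10 + 5 = 15.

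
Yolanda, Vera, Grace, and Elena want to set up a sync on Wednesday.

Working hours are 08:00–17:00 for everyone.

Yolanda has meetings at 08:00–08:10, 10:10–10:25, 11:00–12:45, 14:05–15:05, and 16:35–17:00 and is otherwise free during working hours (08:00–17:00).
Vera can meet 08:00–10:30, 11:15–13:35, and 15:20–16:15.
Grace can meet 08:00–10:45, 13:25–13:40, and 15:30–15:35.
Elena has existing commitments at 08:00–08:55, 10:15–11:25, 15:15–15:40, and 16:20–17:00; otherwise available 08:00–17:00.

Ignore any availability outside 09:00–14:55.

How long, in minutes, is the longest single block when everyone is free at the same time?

70 minutes

Yolanda free within 08:00–17:00: 08:10–10:10, 10:25–11:00, 12:45–14:05, 15:05–16:35.
Elena free within 08:00–17:00: 08:55–10:15, 11:25–15:15, 15:40–16:20.
Yolanda ∩ Vera: 08:10–10:10, 10:25–10:30, 12:45–13:35, 15:20–16:15.
Yolanda ∩ Vera ∩ Grace: 08:10–10:10, 10:25–10:30, 13:25–13:35, 15:30–15:35.
Yolanda ∩ Vera ∩ Grace ∩ Elena: 08:55–10:10, 13:25–13:35.
Restricted to 09:00–14:55: 09:00–10:10, 13:25–13:35.
Common window lengths: 70, 10 min; longest is 70.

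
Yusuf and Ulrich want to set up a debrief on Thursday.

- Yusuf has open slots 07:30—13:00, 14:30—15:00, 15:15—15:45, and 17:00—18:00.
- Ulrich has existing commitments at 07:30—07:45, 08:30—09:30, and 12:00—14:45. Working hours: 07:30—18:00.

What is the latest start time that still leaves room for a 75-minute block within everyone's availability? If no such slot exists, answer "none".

10:45

Ulrich free within 07:30–18:00: 07:45–08:30, 09:30–12:00, 14:45–18:00.
Yusuf ∩ Ulrich: 07:45–08:30, 09:30–12:00, 14:45–15:00, 15:15–15:45, 17:00–18:00.
Windows ≥ 75 min: 09:30–12:00.
Latest start in the last window 09:30–12:00 is 12:00 − 75 min = 10:45.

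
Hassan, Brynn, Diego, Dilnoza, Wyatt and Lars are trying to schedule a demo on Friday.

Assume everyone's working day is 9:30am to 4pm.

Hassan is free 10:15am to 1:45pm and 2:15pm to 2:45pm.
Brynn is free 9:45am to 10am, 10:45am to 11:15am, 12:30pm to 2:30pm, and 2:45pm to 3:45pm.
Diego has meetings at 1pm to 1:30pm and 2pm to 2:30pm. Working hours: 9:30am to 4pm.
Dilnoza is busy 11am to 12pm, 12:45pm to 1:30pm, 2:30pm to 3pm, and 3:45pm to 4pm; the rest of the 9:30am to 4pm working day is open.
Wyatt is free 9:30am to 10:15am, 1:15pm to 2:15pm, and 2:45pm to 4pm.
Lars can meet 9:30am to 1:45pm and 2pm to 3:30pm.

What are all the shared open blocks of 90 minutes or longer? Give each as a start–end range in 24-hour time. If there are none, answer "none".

Diego free within 09:30–16:00: 09:30–13:00, 13:30–14:00, 14:30–16:00.
Dilnoza free within 09:30–16:00: 09:30–11:00, 12:00–12:45, 13:30–14:30, 15:00–15:45.
Hassan ∩ Brynn: 10:45–11:15, 12:30–13:45, 14:15–14:30.
Hassan ∩ Brynn ∩ Diego: 10:45–11:15, 12:30–13:00, 13:30–13:45.
Hassan ∩ Brynn ∩ Diego ∩ Dilnoza: 10:45–11:00, 12:30–12:45, 13:30–13:45.
Hassan ∩ Brynn ∩ Diego ∩ Dilnoza ∩ Wyatt: 13:30–13:45.
Hassan ∩ Brynn ∩ Diego ∩ Dilnoza ∩ Wyatt ∩ Lars: 13:30–13:45.
Windows ≥ 90 min: (none).

none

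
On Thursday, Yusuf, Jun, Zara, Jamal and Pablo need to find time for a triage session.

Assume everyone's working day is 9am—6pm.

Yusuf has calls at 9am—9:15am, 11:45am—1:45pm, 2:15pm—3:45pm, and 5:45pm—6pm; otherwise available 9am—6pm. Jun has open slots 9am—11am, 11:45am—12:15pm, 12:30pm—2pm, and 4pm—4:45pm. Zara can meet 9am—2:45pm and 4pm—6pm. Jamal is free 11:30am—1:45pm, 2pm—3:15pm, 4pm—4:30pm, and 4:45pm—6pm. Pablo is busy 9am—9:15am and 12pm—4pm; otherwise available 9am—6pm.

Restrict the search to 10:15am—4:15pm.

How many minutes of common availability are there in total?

Yusuf free within 09:00–18:00: 09:15–11:45, 13:45–14:15, 15:45–17:45.
Pablo free within 09:00–18:00: 09:15–12:00, 16:00–18:00.
Yusuf ∩ Jun: 09:15–11:00, 13:45–14:00, 16:00–16:45.
Yusuf ∩ Jun ∩ Zara: 09:15–11:00, 13:45–14:00, 16:00–16:45.
Yusuf ∩ Jun ∩ Zara ∩ Jamal: 16:00–16:30.
Yusuf ∩ Jun ∩ Zara ∩ Jamal ∩ Pablo: 16:00–16:30.
Restricted to 10:15–16:15: 16:00–16:15.
Total common minutes: 15.

15 minutes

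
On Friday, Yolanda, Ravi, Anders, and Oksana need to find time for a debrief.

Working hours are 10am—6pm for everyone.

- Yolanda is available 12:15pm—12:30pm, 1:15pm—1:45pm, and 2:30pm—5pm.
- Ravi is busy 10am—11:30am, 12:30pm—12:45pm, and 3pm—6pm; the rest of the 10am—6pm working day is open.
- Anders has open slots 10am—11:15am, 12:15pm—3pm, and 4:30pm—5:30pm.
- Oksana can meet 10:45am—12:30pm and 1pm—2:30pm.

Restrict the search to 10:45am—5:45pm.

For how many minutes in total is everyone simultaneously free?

Ravi free within 10:00–18:00: 11:30–12:30, 12:45–15:00.
Yolanda ∩ Ravi: 12:15–12:30, 13:15–13:45, 14:30–15:00.
Yolanda ∩ Ravi ∩ Anders: 12:15–12:30, 13:15–13:45, 14:30–15:00.
Yolanda ∩ Ravi ∩ Anders ∩ Oksana: 12:15–12:30, 13:15–13:45.
Restricted to 10:45–17:45: 12:15–12:30, 13:15–13:45.
Total common minutes: 15 + 30 = 45.

45 minutes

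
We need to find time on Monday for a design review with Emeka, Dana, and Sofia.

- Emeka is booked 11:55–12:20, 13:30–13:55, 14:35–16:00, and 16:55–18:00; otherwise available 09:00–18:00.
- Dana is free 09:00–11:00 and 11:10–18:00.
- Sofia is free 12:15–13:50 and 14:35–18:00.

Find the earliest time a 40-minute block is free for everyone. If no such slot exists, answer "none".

Emeka free within 09:00–18:00: 09:00–11:55, 12:20–13:30, 13:55–14:35, 16:00–16:55.
Emeka ∩ Dana: 09:00–11:00, 11:10–11:55, 12:20–13:30, 13:55–14:35, 16:00–16:55.
Emeka ∩ Dana ∩ Sofia: 12:20–13:30, 16:00–16:55.
Windows ≥ 40 min: 12:20–13:30, 16:00–16:55.
Earliest such window starts at 12:20.

12:20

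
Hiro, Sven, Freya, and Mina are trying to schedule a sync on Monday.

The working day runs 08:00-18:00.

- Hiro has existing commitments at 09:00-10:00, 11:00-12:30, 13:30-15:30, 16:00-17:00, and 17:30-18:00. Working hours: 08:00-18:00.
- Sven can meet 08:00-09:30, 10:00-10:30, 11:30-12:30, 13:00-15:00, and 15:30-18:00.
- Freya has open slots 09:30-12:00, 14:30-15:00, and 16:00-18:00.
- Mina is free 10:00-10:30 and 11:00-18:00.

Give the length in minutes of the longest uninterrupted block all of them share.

Hiro free within 08:00–18:00: 08:00–09:00, 10:00–11:00, 12:30–13:30, 15:30–16:00, 17:00–17:30.
Hiro ∩ Sven: 08:00–09:00, 10:00–10:30, 13:00–13:30, 15:30–16:00, 17:00–17:30.
Hiro ∩ Sven ∩ Freya: 10:00–10:30, 17:00–17:30.
Hiro ∩ Sven ∩ Freya ∩ Mina: 10:00–10:30, 17:00–17:30.
Common window lengths: 30, 30 min; longest is 30.

30 minutes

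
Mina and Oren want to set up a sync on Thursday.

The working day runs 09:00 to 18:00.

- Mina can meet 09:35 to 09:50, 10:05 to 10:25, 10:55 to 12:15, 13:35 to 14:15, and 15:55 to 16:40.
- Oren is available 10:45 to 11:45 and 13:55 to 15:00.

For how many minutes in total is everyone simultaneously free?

Mina ∩ Oren: 10:55–11:45, 13:55–14:15.
Total common minutes: 50 + 20 = 70.

70 minutes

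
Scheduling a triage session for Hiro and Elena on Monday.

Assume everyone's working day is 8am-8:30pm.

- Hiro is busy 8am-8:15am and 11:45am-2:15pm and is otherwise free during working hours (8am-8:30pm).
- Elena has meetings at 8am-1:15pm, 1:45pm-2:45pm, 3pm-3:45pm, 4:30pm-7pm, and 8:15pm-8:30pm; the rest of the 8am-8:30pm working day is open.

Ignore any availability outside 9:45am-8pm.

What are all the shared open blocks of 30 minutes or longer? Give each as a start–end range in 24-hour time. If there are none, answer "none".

15:45–16:30, 19:00–20:00

Hiro free within 08:00–20:30: 08:15–11:45, 14:15–20:30.
Elena free within 08:00–20:30: 13:15–13:45, 14:45–15:00, 15:45–16:30, 19:00–20:15.
Hiro ∩ Elena: 14:45–15:00, 15:45–16:30, 19:00–20:15.
Restricted to 09:45–20:00: 14:45–15:00, 15:45–16:30, 19:00–20:00.
Windows ≥ 30 min: 15:45–16:30, 19:00–20:00.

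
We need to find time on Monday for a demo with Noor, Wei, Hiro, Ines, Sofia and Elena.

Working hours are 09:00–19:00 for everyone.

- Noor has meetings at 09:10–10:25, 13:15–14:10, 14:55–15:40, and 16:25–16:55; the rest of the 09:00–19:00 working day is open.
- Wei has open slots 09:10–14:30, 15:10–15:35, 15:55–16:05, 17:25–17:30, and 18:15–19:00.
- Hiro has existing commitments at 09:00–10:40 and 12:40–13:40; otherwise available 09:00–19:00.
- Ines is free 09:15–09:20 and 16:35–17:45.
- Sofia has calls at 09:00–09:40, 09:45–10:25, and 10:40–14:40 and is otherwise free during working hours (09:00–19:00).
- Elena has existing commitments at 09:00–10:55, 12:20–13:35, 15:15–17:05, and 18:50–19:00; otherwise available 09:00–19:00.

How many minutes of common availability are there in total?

Noor free within 09:00–19:00: 09:00–09:10, 10:25–13:15, 14:10–14:55, 15:40–16:25, 16:55–19:00.
Hiro free within 09:00–19:00: 10:40–12:40, 13:40–19:00.
Sofia free within 09:00–19:00: 09:40–09:45, 10:25–10:40, 14:40–19:00.
Elena free within 09:00–19:00: 10:55–12:20, 13:35–15:15, 17:05–18:50.
Noor ∩ Wei: 10:25–13:15, 14:10–14:30, 15:55–16:05, 17:25–17:30, 18:15–19:00.
Noor ∩ Wei ∩ Hiro: 10:40–12:40, 14:10–14:30, 15:55–16:05, 17:25–17:30, 18:15–19:00.
Noor ∩ Wei ∩ Hiro ∩ Ines: 17:25–17:30.
Noor ∩ Wei ∩ Hiro ∩ Ines ∩ Sofia: 17:25–17:30.
Noor ∩ Wei ∩ Hiro ∩ Ines ∩ Sofia ∩ Elena: 17:25–17:30.
Total common minutes: 5.

5 minutes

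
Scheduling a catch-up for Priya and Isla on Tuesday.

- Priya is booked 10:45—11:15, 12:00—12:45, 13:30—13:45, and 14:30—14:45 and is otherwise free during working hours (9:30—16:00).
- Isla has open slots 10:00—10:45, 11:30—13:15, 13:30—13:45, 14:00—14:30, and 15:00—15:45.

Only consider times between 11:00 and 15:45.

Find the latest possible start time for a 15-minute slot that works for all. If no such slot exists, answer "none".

15:30

Priya free within 09:30–16:00: 09:30–10:45, 11:15–12:00, 12:45–13:30, 13:45–14:30, 14:45–16:00.
Priya ∩ Isla: 10:00–10:45, 11:30–12:00, 12:45–13:15, 14:00–14:30, 15:00–15:45.
Restricted to 11:00–15:45: 11:30–12:00, 12:45–13:15, 14:00–14:30, 15:00–15:45.
Windows ≥ 15 min: 11:30–12:00, 12:45–13:15, 14:00–14:30, 15:00–15:45.
Latest start in the last window 15:00–15:45 is 15:45 − 15 min = 15:30.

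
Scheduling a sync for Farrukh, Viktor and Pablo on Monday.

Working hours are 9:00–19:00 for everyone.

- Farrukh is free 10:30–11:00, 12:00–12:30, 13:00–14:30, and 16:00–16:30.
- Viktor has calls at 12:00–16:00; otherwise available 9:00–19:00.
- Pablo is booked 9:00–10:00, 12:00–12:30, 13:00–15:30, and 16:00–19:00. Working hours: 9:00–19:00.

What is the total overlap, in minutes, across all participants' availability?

30 minutes

Viktor free within 09:00–19:00: 09:00–12:00, 16:00–19:00.
Pablo free within 09:00–19:00: 10:00–12:00, 12:30–13:00, 15:30–16:00.
Farrukh ∩ Viktor: 10:30–11:00, 16:00–16:30.
Farrukh ∩ Viktor ∩ Pablo: 10:30–11:00.
Total common minutes: 30.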